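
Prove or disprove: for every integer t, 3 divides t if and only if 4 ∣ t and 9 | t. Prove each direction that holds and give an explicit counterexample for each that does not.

[⇒] This fails: take t = 3. Certainly 3 ∣ 3, but 4 ∤ 3.

[⇐] Suppose 4 ∣ t and 9 ∣ t. Any common multiple of 4 and 9 is a multiple of their lcm; here gcd(4, 9) = 1, so lcm(4, 9) = 4·9 = 36, so 36 ∣ t. Since 3 ∣ 36, it follows that 3 ∣ t.

(⇒) fails; (⇐) holds.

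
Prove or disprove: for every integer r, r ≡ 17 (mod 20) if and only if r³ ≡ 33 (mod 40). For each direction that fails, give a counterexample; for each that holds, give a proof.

(→) This fails: take r = 37. Then 37 ≡ 17 (mod 20), but 37³ = 50653 ≡ 13 (mod 40), not 33.

(←) Conversely, the residues r modulo 40 with r³ ≡ 33 (mod 40) are exactly {17}, and each is ≡ 17 (mod 20).

Only the converse holds.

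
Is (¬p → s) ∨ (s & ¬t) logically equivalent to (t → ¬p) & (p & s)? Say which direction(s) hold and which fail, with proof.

Forward direction. This fails. Under p = T, t = F, s = F, the left side is true but the right side is false.

Converse. Assume the antecedent. If p is true, (¬p → s) ∨ (s & ¬t) reduces to true regardless of the other variables. If p is false, the antecedent cannot hold. Either way (¬p → s) ∨ (s & ¬t) holds.

Not equivalent: only (⇐) holds.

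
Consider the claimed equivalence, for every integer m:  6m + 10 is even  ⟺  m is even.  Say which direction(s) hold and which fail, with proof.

Only the reverse direction holds.

(⟹) This fails: take m = 3. Then 6m + 10 = 28, which is even, yet m = 3 is odd, not even.

(⟸) Suppose m is even. Since 6 is even, 6m is even for every m, so 6m + 10 has the same parity as 10, which is even. Hence 6m + 10 is even.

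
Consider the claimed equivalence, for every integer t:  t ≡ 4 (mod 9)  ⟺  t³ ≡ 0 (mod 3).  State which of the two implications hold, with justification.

Forward direction. This fails: take t = 4. Then 4 ≡ 4 (mod 9), but 4³ = 64 ≡ 1 (mod 3), not 0.

Converse. This fails: take t = 0. Then 0³ = 0 ≡ 0 (mod 3), yet 0 ≡ 0 (mod 9), not 4.

Neither implication holds.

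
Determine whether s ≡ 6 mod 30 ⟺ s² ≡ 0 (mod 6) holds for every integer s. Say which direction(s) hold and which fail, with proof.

(⇒) holds; (⇐) fails.

(⟹) Suppose s ≡ 6 (mod 30). Then s² ≡ 6² = 36 (mod 30), and since 6 ∣ 30, also s² ≡ 0 (mod 6).

(⟸) This fails: take s = 0. Then 0² = 0 ≡ 0 (mod 6), yet 0 ≡ 0 (mod 30), not 6.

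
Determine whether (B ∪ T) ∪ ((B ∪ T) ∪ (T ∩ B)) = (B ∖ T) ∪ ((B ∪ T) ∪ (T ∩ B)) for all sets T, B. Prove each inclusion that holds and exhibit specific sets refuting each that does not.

The two sets are equal.

(⟸) Let x ∈ (B ∖ T) ∪ ((B ∪ T) ∪ (T ∩ B)). Then either x ∈ T and x ∉ B; or x ∈ B and x ∉ T; or x ∈ T ∩ B. In each case x ∈ (B ∪ T) ∪ ((B ∪ T) ∪ (T ∩ B)), so (B ∖ T) ∪ ((B ∪ T) ∪ (T ∩ B)) ⊆ (B ∪ T) ∪ ((B ∪ T) ∪ (T ∩ B)).

(⟹) Let x ∈ (B ∪ T) ∪ ((B ∪ T) ∪ (T ∩ B)). Then either x ∈ T and x ∉ B; or x ∈ B and x ∉ T; or x ∈ T ∩ B. In each case x ∈ (B ∖ T) ∪ ((B ∪ T) ∪ (T ∩ B)), so (B ∪ T) ∪ ((B ∪ T) ∪ (T ∩ B)) ⊆ (B ∖ T) ∪ ((B ∪ T) ∪ (T ∩ B)).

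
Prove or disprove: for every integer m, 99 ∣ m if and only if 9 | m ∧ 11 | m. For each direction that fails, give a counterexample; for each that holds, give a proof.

Both directions hold; the statement is true.

(⟹) If 99 ∣ m, write m = 99q. Since 99 = 11·9, m = 9·(11q), so 9 ∣ m; and since 99 = 9·11, m = 11·(9q), so 11 ∣ m.

(⟸) Suppose 9 ∣ m and 11 ∣ m. Any common multiple of 9 and 11 is a multiple of their lcm; here gcd(9, 11) = 1, so lcm(9, 11) = 9·11 = 99, so 99 ∣ m.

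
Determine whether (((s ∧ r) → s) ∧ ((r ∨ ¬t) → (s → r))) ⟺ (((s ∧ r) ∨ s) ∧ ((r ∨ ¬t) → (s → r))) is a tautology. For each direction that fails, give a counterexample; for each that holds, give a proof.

Only the converse holds.

(←) Assume the antecedent. If t is true, the consequent reduces to true regardless of the other variables. If t is false, the antecedent forces (t = F, r = T, s = T), and the consequent holds there. Either way the consequent holds.

(→) This fails. Under t = F, r = F, s = F, the left side is true but the right side is false.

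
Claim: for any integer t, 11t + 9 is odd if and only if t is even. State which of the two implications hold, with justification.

Equivalent; both directions hold.

[⇒] Suppose 11t + 9 is odd. Since 11 is odd, 11t and t have the same parity, so 11t + 9 ≡ t + 9 (mod 2). As 9 is odd, 11t + 9 is odd exactly when t is even. Thus t is even.

[⇐] Conversely, suppose t is even; write t = 2j. Then 11t + 9 = 11·(2j) + 9 = 2·11j + 9, which is odd.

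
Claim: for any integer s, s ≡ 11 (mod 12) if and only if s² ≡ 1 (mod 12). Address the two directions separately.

Not equivalent: only (⇒) holds.

[⇐] This fails: take s = 1. Then 1² = 1 ≡ 1 (mod 12), yet 1 ≡ 1 (mod 12), not 11.

[⇒] Suppose s ≡ 11 (mod 12). Write s = 12j + 11. Then (12j + 11)² = 144j² + 264j + 121 = 12(12j² + 22j + 10) + 1, so s² ≡ 1 (mod 12).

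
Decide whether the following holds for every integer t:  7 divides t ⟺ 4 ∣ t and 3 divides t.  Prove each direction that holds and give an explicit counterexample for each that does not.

Neither implication holds.

(⟹) This fails: take t = 7. Certainly 7 ∣ 7, but 4 ∤ 7.

(⟸) This fails: take t = 12. Both 4 ∣ 12 and 3 ∣ 12, yet 12 is not a multiple of 7 (since 12 = 1·7 + 5), so 7 ∤ 12.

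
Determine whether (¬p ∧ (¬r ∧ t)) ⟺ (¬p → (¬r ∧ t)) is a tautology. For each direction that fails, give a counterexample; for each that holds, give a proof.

(⇒) Assume the antecedent. If t is true, the antecedent forces (t = T, r = F, p = F), and ¬p → (¬r ∧ t) holds there. If t is false, the antecedent cannot hold. Either way ¬p → (¬r ∧ t) holds.

(⇐) This fails. Under t = F, r = F, p = T, the left side is false but the right side is true.

Only the forward implication holds.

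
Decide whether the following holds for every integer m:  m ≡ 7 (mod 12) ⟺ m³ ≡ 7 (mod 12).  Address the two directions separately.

Both implications hold.

(→) Suppose m ≡ 7 (mod 12). Write m = 12j + 7. Then (12j + 7)³ = 1728j³ + 3024j² + 1764j + 343 = 12(144j³ + 252j² + 147j + 28) + 7, so m³ ≡ 7 (mod 12).

(←) For the converse, argue contrapositively. If m ≢ 7 (mod 12), then m is congruent to one of 0, 1, 2, 3, 4, 5, 6, 8, 9, 10, 11 modulo 12, and these give m³ ≡ 0, 1, 8, 3, 4, 5, 0, 8, 9, 4, 11 respectively — never 7.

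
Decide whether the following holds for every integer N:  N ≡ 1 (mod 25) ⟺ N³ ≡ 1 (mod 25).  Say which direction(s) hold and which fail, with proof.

Both directions hold.

(⟹) Suppose N ≡ 1 (mod 25). Write N = 25j + 1. Then (25j + 1)³ = 15625j³ + 1875j² + 75j + 1 = 25(625j³ + 75j² + 3j) + 1, so N³ ≡ 1 (mod 25).

(⟸) Conversely, suppose N³ ≡ 1 (mod 25). The only residue r in {0, …, 24} with r³ ≡ 1 (mod 25) is r = 1, so N ≡ 1 (mod 25).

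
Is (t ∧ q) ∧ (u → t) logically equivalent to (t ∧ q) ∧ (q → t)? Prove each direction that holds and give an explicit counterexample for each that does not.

Equivalent; both directions hold.

(⇐) Assume the antecedent. If t is true, the antecedent forces (t = T, q = T, u = F) or (t = T, q = T, u = T), and (t ∧ q) ∧ (u → t) holds there. If t is false, the antecedent cannot hold. Either way (t ∧ q) ∧ (u → t) holds.

(⇒) Assume the antecedent. If t is true, the antecedent forces (t = T, q = T, u = F) or (t = T, q = T, u = T), and (t ∧ q) ∧ (q → t) holds there. If t is false, the antecedent cannot hold. Either way (t ∧ q) ∧ (q → t) holds.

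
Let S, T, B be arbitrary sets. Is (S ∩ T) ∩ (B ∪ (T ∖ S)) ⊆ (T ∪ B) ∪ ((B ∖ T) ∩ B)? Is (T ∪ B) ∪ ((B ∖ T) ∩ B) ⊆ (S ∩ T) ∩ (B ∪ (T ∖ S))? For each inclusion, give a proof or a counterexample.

The sets are not equal: only the forward inclusion holds.

(⟹) Let x ∈ (S ∩ T) ∩ (B ∪ (T ∖ S)). Then x ∈ S ∩ T ∩ B, from which x ∈ (T ∪ B) ∪ ((B ∖ T) ∩ B).

(⟸) This inclusion fails. Take S = ∅, T = {1}, B = ∅; then 1 ∈ (T ∪ B) ∪ ((B ∖ T) ∩ B) but 1 ∉ (S ∩ T) ∩ (B ∪ (T ∖ S)).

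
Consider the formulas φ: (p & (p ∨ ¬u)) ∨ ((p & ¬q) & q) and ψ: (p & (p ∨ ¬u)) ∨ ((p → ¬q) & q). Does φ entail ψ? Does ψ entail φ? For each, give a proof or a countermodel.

The forward direction holds; the converse fails.

(→) Assume the antecedent. If q is true, the consequent reduces to true regardless of the other variables. If q is false, the antecedent forces (q = F, u = F, p = T) or (q = F, u = T, p = T), and the consequent holds there. Either way the consequent holds.

(←) This fails. Under q = T, u = F, p = F, the left side is false but the right side is true.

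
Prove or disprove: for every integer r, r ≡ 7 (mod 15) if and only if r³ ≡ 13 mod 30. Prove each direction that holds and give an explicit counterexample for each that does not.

Only the converse holds.

(⇒) This fails: take r = 22. Then 22 ≡ 7 (mod 15), but 22³ = 10648 ≡ 28 (mod 30), not 13.

(⇐) Conversely, the residues r modulo 30 with r³ ≡ 13 (mod 30) are exactly {7}, and each is ≡ 7 (mod 15).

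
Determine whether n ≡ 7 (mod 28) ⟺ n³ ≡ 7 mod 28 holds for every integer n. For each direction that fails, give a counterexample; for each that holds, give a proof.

Forward direction. Suppose n ≡ 7 (mod 28). Write n = 28j + 7. Then (28j + 7)³ = 21952j³ + 16464j² + 4116j + 343 = 28(784j³ + 588j² + 147j + 12) + 7, so n³ ≡ 7 (mod 28).

Converse. Suppose n³ ≡ 7 (mod 28). The only residue r in {0, …, 27} with r³ ≡ 7 (mod 28) is r = 7, so n ≡ 7 (mod 28).

Both directions hold.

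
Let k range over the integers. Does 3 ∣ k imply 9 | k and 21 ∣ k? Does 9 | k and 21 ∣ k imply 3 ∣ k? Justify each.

Not equivalent: only (⇐) holds.

(⇒) This fails: take k = 3. Certainly 3 ∣ 3, but 9 ∤ 3.

(⇐) Suppose 9 ∣ k and 21 ∣ k. Any common multiple of 9 and 21 is a multiple of their lcm; here lcm(9, 21) = 9·21/gcd(9, 21) = 189/3 = 63, so 63 ∣ k. Since 3 ∣ 63, it follows that 3 ∣ k.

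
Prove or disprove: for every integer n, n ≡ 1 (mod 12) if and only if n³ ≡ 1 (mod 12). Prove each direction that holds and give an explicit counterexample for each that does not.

(⟹) Suppose n ≡ 1 (mod 12). Write n = 12j + 1. Then (12j + 1)³ = 1728j³ + 432j² + 36j + 1 = 12(144j³ + 36j² + 3j) + 1, so n³ ≡ 1 (mod 12).

(⟸) For the converse, argue contrapositively. If n ≢ 1 (mod 12), then n is congruent to one of 0, 2, 3, 4, 5, 6, 7, 8, 9, 10, 11 modulo 12, and these give n³ ≡ 0, 8, 3, 4, 5, 0, 7, 8, 9, 4, 11 respectively — never 1.

Both directions hold.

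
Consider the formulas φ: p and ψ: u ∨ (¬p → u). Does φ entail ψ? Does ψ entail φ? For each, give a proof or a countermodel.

The forward direction holds; the converse fails.

(→) Assume the antecedent. If u is true, u ∨ (¬p → u) reduces to true regardless of the other variables. If u is false, the antecedent forces (u = F, p = T), and u ∨ (¬p → u) holds there. Either way u ∨ (¬p → u) holds.

(←) This fails. Under u = T, p = F, the left side is false but the right side is true.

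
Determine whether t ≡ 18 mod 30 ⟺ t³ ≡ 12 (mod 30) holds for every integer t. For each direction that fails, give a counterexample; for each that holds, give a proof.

(⟹) Suppose t ≡ 18 mod 30. Write t = 30j + 18. Then (30j + 18)³ = 27000j³ + 48600j² + 29160j + 5832 = 30(900j³ + 1620j² + 972j + 194) + 12, so t³ ≡ 12 (mod 30).

(⟸) Conversely, suppose t³ ≡ 12 (mod 30). The only residue r in {0, …, 29} with r³ ≡ 12 (mod 30) is r = 18, so t ≡ 18 (mod 30).

Equivalent; both directions hold.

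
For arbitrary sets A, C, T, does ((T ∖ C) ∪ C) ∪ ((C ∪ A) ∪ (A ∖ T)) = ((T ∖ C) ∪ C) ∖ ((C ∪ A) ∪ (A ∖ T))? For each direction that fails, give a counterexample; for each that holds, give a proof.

(⟹) This inclusion fails. Take A = {1}, C = ∅, T = ∅; then 1 ∈ ((T ∖ C) ∪ C) ∪ ((C ∪ A) ∪ (A ∖ T)) but 1 ∉ ((T ∖ C) ∪ C) ∖ ((C ∪ A) ∪ (A ∖ T)).

(⟸) Let x ∈ ((T ∖ C) ∪ C) ∖ ((C ∪ A) ∪ (A ∖ T)). Then x ∈ T and x ∉ A, C, from which x ∈ ((T ∖ C) ∪ C) ∪ ((C ∪ A) ∪ (A ∖ T)).

The sets are not equal: only the reverse inclusion holds.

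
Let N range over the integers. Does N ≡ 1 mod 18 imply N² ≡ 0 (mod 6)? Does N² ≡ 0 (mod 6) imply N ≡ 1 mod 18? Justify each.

Forward direction. This fails: take N = 1. Then 1 ≡ 1 (mod 18), but 1² = 1 ≡ 1 (mod 6), not 0.

Converse. This fails: take N = 0. Then 0² = 0 ≡ 0 (mod 6), yet 0 ≡ 0 (mod 18), not 1.

Neither direction holds.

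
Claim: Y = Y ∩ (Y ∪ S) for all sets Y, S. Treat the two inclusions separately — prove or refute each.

The two sets are equal.

Forward inclusion. Let x ∈ Y. Then either x ∈ Y and x ∉ S; or x ∈ Y ∩ S. In each case x ∈ Y ∩ (Y ∪ S), so Y ⊆ Y ∩ (Y ∪ S).

Reverse inclusion. Let x ∈ Y ∩ (Y ∪ S). Then either x ∈ Y and x ∉ S; or x ∈ Y ∩ S. In each case x ∈ Y, so Y ∩ (Y ∪ S) ⊆ Y.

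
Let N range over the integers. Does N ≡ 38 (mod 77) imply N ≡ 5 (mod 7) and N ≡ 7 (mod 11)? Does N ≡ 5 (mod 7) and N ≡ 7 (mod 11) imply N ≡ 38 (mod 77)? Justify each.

(⇒) fails and (⇐) fails.

[⇒] This fails: N = 38 gives 38 ≡ 38 (mod 77) but 38 ≡ 3 (mod 7), so the conjunction on the right does not hold.

[⇐] This fails: N = 40 satisfies both congruences on the right (40 ≡ 5 mod 7 and 40 ≡ 7 mod 11) yet 40 ≡ 40 (mod 77), not 38.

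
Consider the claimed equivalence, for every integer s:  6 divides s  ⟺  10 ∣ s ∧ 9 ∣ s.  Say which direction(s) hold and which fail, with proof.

Not equivalent: only (⇐) holds.

Converse. Suppose 10 ∣ s and 9 ∣ s. Any common multiple of 10 and 9 is a multiple of their lcm; here gcd(10, 9) = 1, so lcm(10, 9) = 10·9 = 90, so 90 ∣ s. Since 6 ∣ 90, it follows that 6 ∣ s.

Forward direction. This fails: take s = 6. Certainly 6 ∣ 6, but 10 ∤ 6.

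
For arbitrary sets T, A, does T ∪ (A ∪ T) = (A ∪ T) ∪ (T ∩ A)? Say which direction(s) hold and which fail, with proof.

Forward inclusion. Let x ∈ T ∪ (A ∪ T). Then either x ∈ T and x ∉ A; or x ∈ A and x ∉ T; or x ∈ T ∩ A. In each case x ∈ (A ∪ T) ∪ (T ∩ A), so T ∪ (A ∪ T) ⊆ (A ∪ T) ∪ (T ∩ A).

Reverse inclusion. Let x ∈ (A ∪ T) ∪ (T ∩ A). Then either x ∈ T and x ∉ A; or x ∈ A and x ∉ T; or x ∈ T ∩ A. In each case x ∈ T ∪ (A ∪ T), so (A ∪ T) ∪ (T ∩ A) ⊆ T ∪ (A ∪ T).

Both inclusions hold; the sets are equal.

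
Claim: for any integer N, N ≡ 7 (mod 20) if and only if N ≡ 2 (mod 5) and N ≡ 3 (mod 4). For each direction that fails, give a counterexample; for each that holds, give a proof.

[⇒] Suppose N ≡ 7 (mod 20); write N = 20j + 7. Since 5 ∣ 20, reducing mod 5 gives N ≡ 7 ≡ 2 (mod 5); since 4 ∣ 20, reducing mod 4 gives N ≡ 7 ≡ 3 (mod 4).

[⇐] Conversely, if N ≡ 2 (mod 5) and N ≡ 3 (mod 4), then by the Chinese remainder theorem N ≡ 7 (mod 20). This is exactly N ≡ 7 (mod 20).

Equivalent; both directions hold.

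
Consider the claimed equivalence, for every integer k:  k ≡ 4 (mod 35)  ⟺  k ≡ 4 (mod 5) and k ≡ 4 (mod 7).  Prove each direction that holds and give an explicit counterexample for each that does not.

Both implications hold.

(⇐) If k ≡ 4 (mod 5) and k ≡ 4 (mod 7), then by the Chinese remainder theorem k ≡ 4 (mod 35). This is exactly k ≡ 4 (mod 35).

(⇒) Suppose k ≡ 4 (mod 35); write k = 35j + 4. Since 5 ∣ 35, reducing mod 5 gives k ≡ 4 (mod 5); since 7 ∣ 35, reducing mod 7 gives k ≡ 4 (mod 7).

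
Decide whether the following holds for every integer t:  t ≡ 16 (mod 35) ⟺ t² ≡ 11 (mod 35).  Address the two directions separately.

(⇐) This fails: take t = 9. Then 9² = 81 ≡ 11 (mod 35), yet 9 ≡ 9 (mod 35), not 16.

(⇒) Suppose t ≡ 16 (mod 35). Write t = 35j + 16. Then (35j + 16)² = 1225j² + 1120j + 256 = 35(35j² + 32j + 7) + 11, so t² ≡ 11 (mod 35).

The forward direction holds; the converse fails.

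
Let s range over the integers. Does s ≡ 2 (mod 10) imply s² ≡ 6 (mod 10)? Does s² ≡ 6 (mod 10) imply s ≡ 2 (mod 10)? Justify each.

(→) This fails: take s = 2. Then 2 ≡ 2 (mod 10), but 2² = 4 ≡ 4 (mod 10), not 6.

(←) This fails: take s = 4. Then 4² = 16 ≡ 6 (mod 10), yet 4 ≡ 4 (mod 10), not 2.

Neither implication holds.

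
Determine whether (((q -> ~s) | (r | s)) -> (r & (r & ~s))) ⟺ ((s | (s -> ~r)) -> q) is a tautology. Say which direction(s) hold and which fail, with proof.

Neither direction holds.

(→) This fails. Under s = F, r = T, q = F, the left side is true but the right side is false.

(←) This fails. Under s = F, r = F, q = T, the left side is false but the right side is true.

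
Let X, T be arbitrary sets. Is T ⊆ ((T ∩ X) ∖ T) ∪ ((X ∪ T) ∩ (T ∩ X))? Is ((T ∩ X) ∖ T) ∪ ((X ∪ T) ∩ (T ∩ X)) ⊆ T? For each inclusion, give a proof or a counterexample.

Reverse inclusion. Let x ∈ ((T ∩ X) ∖ T) ∪ ((X ∪ T) ∩ (T ∩ X)). Then x ∈ X ∩ T, from which x ∈ T.

Forward inclusion. This inclusion fails. Take X = ∅, T = {1}; then 1 ∈ T but 1 ∉ ((T ∩ X) ∖ T) ∪ ((X ∪ T) ∩ (T ∩ X)).

The sets are not equal: only the reverse inclusion holds.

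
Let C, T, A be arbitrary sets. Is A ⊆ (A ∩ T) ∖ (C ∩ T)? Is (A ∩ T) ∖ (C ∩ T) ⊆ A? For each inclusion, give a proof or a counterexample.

The sets are not equal: only the reverse inclusion holds.

Reverse inclusion. Let x ∈ (A ∩ T) ∖ (C ∩ T). Then x ∈ T ∩ A and x ∉ C, from which x ∈ A.

Forward inclusion. This inclusion fails. Take C = ∅, T = ∅, A = {1}; then 1 ∈ A but 1 ∉ (A ∩ T) ∖ (C ∩ T).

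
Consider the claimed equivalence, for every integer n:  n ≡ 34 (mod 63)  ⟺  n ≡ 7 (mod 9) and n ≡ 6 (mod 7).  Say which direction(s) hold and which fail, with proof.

Equivalent; both directions hold.

(⇐) If n ≡ 7 (mod 9) and n ≡ 6 (mod 7), then by the Chinese remainder theorem n ≡ 34 (mod 63). This is exactly n ≡ 34 (mod 63).

(⇒) Suppose n ≡ 34 (mod 63); write n = 63j + 34. Since 9 ∣ 63, reducing mod 9 gives n ≡ 34 ≡ 7 (mod 9); since 7 ∣ 63, reducing mod 7 gives n ≡ 34 ≡ 6 (mod 7).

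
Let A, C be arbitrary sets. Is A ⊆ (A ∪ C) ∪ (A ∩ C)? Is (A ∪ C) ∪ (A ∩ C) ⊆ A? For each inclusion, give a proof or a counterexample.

(⊆) Let x ∈ A. Then either x ∈ A and x ∉ C; or x ∈ A ∩ C. In each case x ∈ (A ∪ C) ∪ (A ∩ C), so A ⊆ (A ∪ C) ∪ (A ∩ C).

(⊇) This inclusion fails. Take A = ∅, C = {1}; then 1 ∈ (A ∪ C) ∪ (A ∩ C) but 1 ∉ A.

Only the forward inclusion holds.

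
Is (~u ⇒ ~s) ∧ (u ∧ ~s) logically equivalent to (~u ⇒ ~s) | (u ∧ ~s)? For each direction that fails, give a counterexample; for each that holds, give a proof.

Converse. This fails. Under s = F, u = F, the left side is false but the right side is true.

Forward direction. Assume the antecedent. If s is true, the antecedent cannot hold. If s is false, (~u ⇒ ~s) | (u ∧ ~s) reduces to true regardless of the other variables. Either way (~u ⇒ ~s) | (u ∧ ~s) holds.

Only the forward direction holds.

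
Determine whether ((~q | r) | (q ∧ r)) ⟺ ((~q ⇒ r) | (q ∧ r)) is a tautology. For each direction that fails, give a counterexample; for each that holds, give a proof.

(⇒) fails and (⇐) fails.

[⇒] This fails. Under r = F, q = F, the left side is true but the right side is false.

[⇐] This fails. Under r = F, q = T, the left side is false but the right side is true.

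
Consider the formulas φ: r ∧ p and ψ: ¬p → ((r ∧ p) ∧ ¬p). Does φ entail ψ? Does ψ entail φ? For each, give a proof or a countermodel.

(←) This fails. Under r = F, p = T, the left side is false but the right side is true.

(→) Assume the antecedent. If r is true, the antecedent forces (r = T, p = T), and ¬p → ((r ∧ p) ∧ ¬p) holds there. If r is false, the antecedent cannot hold. Either way ¬p → ((r ∧ p) ∧ ¬p) holds.

Only the forward implication holds.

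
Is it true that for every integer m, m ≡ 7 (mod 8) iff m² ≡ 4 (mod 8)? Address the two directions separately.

(⟹) This fails: take m = 7. Then 7 ≡ 7 (mod 8), but 7² = 49 ≡ 1 (mod 8), not 4.

(⟸) This fails: take m = 2. Then 2² = 4 ≡ 4 (mod 8), yet 2 ≡ 2 (mod 8), not 7.

Neither direction holds.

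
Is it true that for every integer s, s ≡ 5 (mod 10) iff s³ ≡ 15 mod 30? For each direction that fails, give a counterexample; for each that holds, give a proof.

Only the reverse direction holds.

(←) The residues r modulo 30 with r³ ≡ 15 (mod 30) are exactly {15}, and each is ≡ 5 (mod 10).

(→) This fails: take s = 5. Then 5 ≡ 5 (mod 10), but 5³ = 125 ≡ 5 (mod 30), not 15.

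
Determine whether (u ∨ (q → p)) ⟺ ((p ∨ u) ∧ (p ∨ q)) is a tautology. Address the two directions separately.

(⟹) This fails. Under q = F, u = F, p = F, the left side is true but the right side is false.

(⟸) Assume the antecedent. If u is true, u ∨ (q → p) reduces to true regardless of the other variables. If u is false, the antecedent forces (q = F, u = F, p = T) or (q = T, u = F, p = T), and u ∨ (q → p) holds there. Either way u ∨ (q → p) holds.

The forward direction fails; the converse holds.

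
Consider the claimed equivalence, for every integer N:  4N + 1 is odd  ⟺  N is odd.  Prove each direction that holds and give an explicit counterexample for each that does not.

[⇒] This fails: take N = 6. Then 4N + 1 = 25, which is odd, yet N = 6 is even, not odd.

[⇐] Suppose N is odd. Since 4 is even, 4N is even for every N, so 4N + 1 has the same parity as 1, which is odd. Hence 4N + 1 is odd.

Not equivalent: only (⇐) holds.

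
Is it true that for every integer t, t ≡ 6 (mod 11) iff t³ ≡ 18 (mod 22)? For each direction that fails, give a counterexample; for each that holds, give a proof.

[⇒] This fails: take t = 17. Then 17 ≡ 6 (mod 11), but 17³ = 4913 ≡ 7 (mod 22), not 18.

[⇐] Conversely, the residues r modulo 22 with r³ ≡ 18 (mod 22) are exactly {6}, and each is ≡ 6 (mod 11).

(⇒) fails; (⇐) holds.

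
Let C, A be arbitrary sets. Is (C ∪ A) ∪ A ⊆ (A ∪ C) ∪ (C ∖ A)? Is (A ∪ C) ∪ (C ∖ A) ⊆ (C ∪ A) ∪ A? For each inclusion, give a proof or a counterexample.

(⊆) Let x ∈ (C ∪ A) ∪ A. Then either x ∈ C and x ∉ A; or x ∈ A and x ∉ C; or x ∈ C ∩ A. In each case x ∈ (A ∪ C) ∪ (C ∖ A), so (C ∪ A) ∪ A ⊆ (A ∪ C) ∪ (C ∖ A).

(⊇) Let x ∈ (A ∪ C) ∪ (C ∖ A). Then either x ∈ C and x ∉ A; or x ∈ A and x ∉ C; or x ∈ C ∩ A. In each case x ∈ (C ∪ A) ∪ A, so (A ∪ C) ∪ (C ∖ A) ⊆ (C ∪ A) ∪ A.

The two sets are equal.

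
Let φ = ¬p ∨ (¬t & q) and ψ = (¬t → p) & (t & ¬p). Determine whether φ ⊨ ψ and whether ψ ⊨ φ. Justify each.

Converse. Assume the antecedent. If q is true, the antecedent forces (q = T, p = F, t = T), and ¬p ∨ (¬t & q) holds there. If q is false, the antecedent forces (q = F, p = F, t = T), and ¬p ∨ (¬t & q) holds there. Either way ¬p ∨ (¬t & q) holds.

Forward direction. This fails. Under q = F, p = F, t = F, the left side is true but the right side is false.

The forward direction fails; the converse holds.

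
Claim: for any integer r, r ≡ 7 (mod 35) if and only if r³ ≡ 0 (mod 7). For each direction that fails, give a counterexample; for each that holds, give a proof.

(→) Suppose r ≡ 7 (mod 35). Then r³ ≡ 7³ = 343 (mod 35), and since 7 ∣ 35, also r³ ≡ 0 (mod 7).

(←) This fails: take r = 0. Then 0³ = 0 ≡ 0 (mod 7), yet 0 ≡ 0 (mod 35), not 7.

Not equivalent: only (⇒) holds.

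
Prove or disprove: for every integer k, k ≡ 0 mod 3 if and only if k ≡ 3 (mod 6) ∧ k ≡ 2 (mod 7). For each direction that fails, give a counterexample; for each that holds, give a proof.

(←) If k ≡ 3 (mod 6) and k ≡ 2 (mod 7), then by the Chinese remainder theorem k ≡ 9 (mod 42). Since 9 ≡ 0 (mod 3) and 3 ∣ 42, we get k ≡ 0 (mod 3).

(→) This fails: k = 0 gives 0 ≡ 0 (mod 3) but 0 ≡ 0 (mod 6), so the conjunction on the right does not hold.

Only the reverse direction holds.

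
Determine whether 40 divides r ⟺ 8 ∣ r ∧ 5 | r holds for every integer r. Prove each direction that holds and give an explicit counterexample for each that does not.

(⟹) If 40 ∣ r, write r = 40q. Since 40 = 5·8, r = 8·(5q), so 8 ∣ r; and since 40 = 8·5, r = 5·(8q), so 5 ∣ r.

(⟸) Suppose 8 ∣ r and 5 ∣ r. Any common multiple of 8 and 5 is a multiple of their lcm; here gcd(8, 5) = 1, so lcm(8, 5) = 8·5 = 40, so 40 ∣ r.

Both implications hold.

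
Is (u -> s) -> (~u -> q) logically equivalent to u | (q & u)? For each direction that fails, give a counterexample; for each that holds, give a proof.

(⇒) fails; (⇐) holds.

(⟸) Assume the antecedent. If q is true, (u -> s) -> (~u -> q) reduces to true regardless of the other variables. If q is false, the antecedent forces (q = F, u = T, s = F) or (q = F, u = T, s = T), and (u -> s) -> (~u -> q) holds there. Either way (u -> s) -> (~u -> q) holds.

(⟹) This fails. Under q = T, u = F, s = F, the left side is true but the right side is false.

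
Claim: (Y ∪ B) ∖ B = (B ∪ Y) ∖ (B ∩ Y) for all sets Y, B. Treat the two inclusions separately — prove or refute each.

The sets are not equal: only the forward inclusion holds.

Forward inclusion. Let x ∈ (Y ∪ B) ∖ B. Then x ∈ Y and x ∉ B, from which x ∈ (B ∪ Y) ∖ (B ∩ Y).

Reverse inclusion. This inclusion fails. Take Y = ∅, B = {1}; then 1 ∈ (B ∪ Y) ∖ (B ∩ Y) but 1 ∉ (Y ∪ B) ∖ B.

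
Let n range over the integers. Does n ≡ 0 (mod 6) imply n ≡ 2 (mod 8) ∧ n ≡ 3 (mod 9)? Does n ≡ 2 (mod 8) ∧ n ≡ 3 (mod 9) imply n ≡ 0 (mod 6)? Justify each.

[⇐] If n ≡ 2 (mod 8) and n ≡ 3 (mod 9), then by the Chinese remainder theorem n ≡ 66 (mod 72). Since 66 ≡ 0 (mod 6) and 6 ∣ 72, we get n ≡ 0 (mod 6).

[⇒] This fails: n = 0 gives 0 ≡ 0 (mod 6) but 0 ≡ 0 (mod 8), so the conjunction on the right does not hold.

Not equivalent: only (⇐) holds.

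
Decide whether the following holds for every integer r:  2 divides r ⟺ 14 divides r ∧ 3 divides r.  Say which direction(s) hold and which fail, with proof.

The forward direction fails; the converse holds.

(⇒) This fails: take r = 2. Certainly 2 ∣ 2, but 14 ∤ 2.

(⇐) Suppose 14 ∣ r and 3 ∣ r. Any common multiple of 14 and 3 is a multiple of their lcm; here gcd(14, 3) = 1, so lcm(14, 3) = 14·3 = 42, so 42 ∣ r. Since 2 ∣ 42, it follows that 2 ∣ r.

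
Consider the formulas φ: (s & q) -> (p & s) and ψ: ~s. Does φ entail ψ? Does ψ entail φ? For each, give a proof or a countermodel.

[⇒] This fails. Under q = F, p = F, s = T, the left side is true but the right side is false.

[⇐] Assume the antecedent. If q is true, the antecedent forces (q = T, p = F, s = F) or (q = T, p = T, s = F), and (s & q) -> (p & s) holds there. If q is false, (s & q) -> (p & s) reduces to true regardless of the other variables. Either way (s & q) -> (p & s) holds.

Only the converse holds.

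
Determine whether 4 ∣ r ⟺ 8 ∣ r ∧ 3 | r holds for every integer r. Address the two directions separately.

(⟹) This fails: take r = 4. Certainly 4 ∣ 4, but 8 ∤ 4.

(⟸) Suppose 8 ∣ r and 3 ∣ r. Any common multiple of 8 and 3 is a multiple of their lcm; here gcd(8, 3) = 1, so lcm(8, 3) = 8·3 = 24, so 24 ∣ r. Since 4 ∣ 24, it follows that 4 ∣ r.

The forward direction fails; the converse holds.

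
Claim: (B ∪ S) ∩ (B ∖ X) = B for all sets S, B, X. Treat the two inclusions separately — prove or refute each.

The sets are not equal: only the forward inclusion holds.

Forward inclusion. Let x ∈ (B ∪ S) ∩ (B ∖ X). Then either x ∈ B and x ∉ S, X; or x ∈ S ∩ B and x ∉ X. In each case x ∈ B, so (B ∪ S) ∩ (B ∖ X) ⊆ B.

Reverse inclusion. This inclusion fails. Take S = ∅, B = {1}, X = {1}; then 1 ∈ B but 1 ∉ (B ∪ S) ∩ (B ∖ X).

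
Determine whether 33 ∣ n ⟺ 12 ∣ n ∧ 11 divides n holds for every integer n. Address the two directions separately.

[⇒] This fails: take n = 33. Certainly 33 ∣ 33, but 12 ∤ 33.

[⇐] Suppose 12 ∣ n and 11 ∣ n. Any common multiple of 12 and 11 is a multiple of their lcm; here gcd(12, 11) = 1, so lcm(12, 11) = 12·11 = 132, so 132 ∣ n. Since 33 ∣ 132, it follows that 33 ∣ n.

Only the converse holds.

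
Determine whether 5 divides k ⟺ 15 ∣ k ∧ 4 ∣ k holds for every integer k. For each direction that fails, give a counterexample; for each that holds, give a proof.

(⇒) fails; (⇐) holds.

(⇒) This fails: take k = 5. Certainly 5 ∣ 5, but 15 ∤ 5.

(⇐) Suppose 15 ∣ k and 4 ∣ k. Any common multiple of 15 and 4 is a multiple of their lcm; here gcd(15, 4) = 1, so lcm(15, 4) = 15·4 = 60, so 60 ∣ k. Since 5 ∣ 60, it follows that 5 ∣ k.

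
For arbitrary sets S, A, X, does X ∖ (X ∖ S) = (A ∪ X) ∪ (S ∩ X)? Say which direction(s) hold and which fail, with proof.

(⟹) Let x ∈ X ∖ (X ∖ S). Then either x ∈ S ∩ X and x ∉ A; or x ∈ S ∩ A ∩ X. In each case x ∈ (A ∪ X) ∪ (S ∩ X), so X ∖ (X ∖ S) ⊆ (A ∪ X) ∪ (S ∩ X).

(⟸) This inclusion fails. Take S = ∅, A = {1}, X = ∅; then 1 ∈ (A ∪ X) ∪ (S ∩ X) but 1 ∉ X ∖ (X ∖ S).

The sets are not equal: only the forward inclusion holds.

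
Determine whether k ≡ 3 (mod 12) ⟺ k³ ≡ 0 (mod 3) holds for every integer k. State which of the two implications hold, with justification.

(⇒) holds; (⇐) fails.

Forward direction. Suppose k ≡ 3 (mod 12). Then k³ ≡ 3³ = 27 (mod 12), and since 3 ∣ 12, also k³ ≡ 0 (mod 3).

Converse. This fails: take k = 0. Then 0³ = 0 ≡ 0 (mod 3), yet 0 ≡ 0 (mod 12), not 3.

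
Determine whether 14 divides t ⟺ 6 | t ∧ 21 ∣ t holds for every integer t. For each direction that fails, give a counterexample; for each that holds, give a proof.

(⇒) fails; (⇐) holds.

(→) This fails: take t = 14. Certainly 14 ∣ 14, but 6 ∤ 14.

(←) Suppose 6 ∣ t and 21 ∣ t. Any common multiple of 6 and 21 is a multiple of their lcm; here lcm(6, 21) = 6·21/gcd(6, 21) = 126/3 = 42, so 42 ∣ t. Since 14 ∣ 42, it follows that 14 ∣ t.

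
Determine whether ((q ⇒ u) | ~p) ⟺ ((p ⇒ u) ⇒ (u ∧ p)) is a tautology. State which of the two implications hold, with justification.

(⇒) fails and (⇐) fails.

Forward direction. This fails. Under q = F, u = F, p = F, the left side is true but the right side is false.

Converse. This fails. Under q = T, u = F, p = T, the left side is false but the right side is true.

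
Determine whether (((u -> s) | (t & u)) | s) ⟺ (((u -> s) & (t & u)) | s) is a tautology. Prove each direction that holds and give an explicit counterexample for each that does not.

(⇒) fails; (⇐) holds.

(⟹) This fails. Under u = F, t = F, s = F, the left side is true but the right side is false.

(⟸) Assume the antecedent. If u is true, the antecedent forces (u = T, t = F, s = T) or (u = T, t = T, s = T), and ((u -> s) | (t & u)) | s holds there. If u is false, ((u -> s) | (t & u)) | s reduces to true regardless of the other variables. Either way ((u -> s) | (t & u)) | s holds.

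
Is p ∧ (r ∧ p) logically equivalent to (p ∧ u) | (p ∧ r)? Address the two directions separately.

[⇐] This fails. Under u = T, r = F, p = T, the left side is false but the right side is true.

[⇒] Assume the antecedent. If u is true, the antecedent forces (u = T, r = T, p = T), and (p ∧ u) | (p ∧ r) holds there. If u is false, the antecedent forces (u = F, r = T, p = T), and (p ∧ u) | (p ∧ r) holds there. Either way (p ∧ u) | (p ∧ r) holds.

Not equivalent: only (⇒) holds.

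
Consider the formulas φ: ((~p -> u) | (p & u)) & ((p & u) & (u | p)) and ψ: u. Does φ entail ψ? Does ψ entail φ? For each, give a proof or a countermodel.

(⟸) This fails. Under u = T, p = F, the left side is false but the right side is true.

(⟹) Assume the antecedent. If u is true, u reduces to true regardless of the other variables. If u is false, the antecedent cannot hold. Either way u holds.

(⇒) holds; (⇐) fails.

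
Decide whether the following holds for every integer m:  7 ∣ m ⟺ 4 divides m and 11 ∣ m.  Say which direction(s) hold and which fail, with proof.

Forward direction. This fails: take m = 7. Certainly 7 ∣ 7, but 4 ∤ 7.

Converse. This fails: take m = 44. Both 4 ∣ 44 and 11 ∣ 44, yet 44 is not a multiple of 7 (since 44 = 6·7 + 2), so 7 ∤ 44.

Neither direction holds.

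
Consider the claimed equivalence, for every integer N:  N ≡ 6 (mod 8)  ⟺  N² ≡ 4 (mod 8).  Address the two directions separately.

(→) Suppose N ≡ 6 (mod 8). Write N = 8j + 6. Then (8j + 6)² = 64j² + 96j + 36 = 8(8j² + 12j + 4) + 4, so N² ≡ 4 (mod 8).

(←) This fails: take N = 2. Then 2² = 4 ≡ 4 (mod 8), yet 2 ≡ 2 (mod 8), not 6.

Only the forward direction holds.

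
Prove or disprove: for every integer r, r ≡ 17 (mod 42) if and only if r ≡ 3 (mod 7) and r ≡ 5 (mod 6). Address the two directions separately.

Both directions hold; the statement is true.

(→) Suppose r ≡ 17 (mod 42); write r = 42j + 17. Since 7 ∣ 42, reducing mod 7 gives r ≡ 17 ≡ 3 (mod 7); since 6 ∣ 42, reducing mod 6 gives r ≡ 17 ≡ 5 (mod 6).

(←) Conversely, if r ≡ 3 (mod 7) and r ≡ 5 (mod 6), then by the Chinese remainder theorem r ≡ 17 (mod 42). This is exactly r ≡ 17 (mod 42).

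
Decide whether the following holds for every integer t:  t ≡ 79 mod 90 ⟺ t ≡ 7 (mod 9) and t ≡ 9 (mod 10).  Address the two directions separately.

Converse. If t ≡ 7 (mod 9) and t ≡ 9 (mod 10), then by the Chinese remainder theorem t ≡ 79 (mod 90). This is exactly t ≡ 79 (mod 90).

Forward direction. Suppose t ≡ 79 (mod 90); write t = 90j + 79. Since 9 ∣ 90, reducing mod 9 gives t ≡ 79 ≡ 7 (mod 9); since 10 ∣ 90, reducing mod 10 gives t ≡ 79 ≡ 9 (mod 10).

Both directions hold.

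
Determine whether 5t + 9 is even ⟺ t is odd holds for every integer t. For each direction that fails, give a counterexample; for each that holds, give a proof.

Equivalent; both directions hold.

(⟹) Suppose 5t + 9 is even. Since 5 is odd, 5t and t have the same parity, so 5t + 9 ≡ t + 9 (mod 2). As 9 is odd, 5t + 9 is even exactly when t is odd. Thus t is odd.

(⟸) Conversely, suppose t is odd; write t = 2j + 1. Then 5t + 9 = 5·(2j + 1) + 9 = 2·5j + 14, which is even.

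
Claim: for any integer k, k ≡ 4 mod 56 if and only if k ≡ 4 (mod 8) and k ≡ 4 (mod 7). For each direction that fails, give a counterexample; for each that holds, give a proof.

(→) Suppose k ≡ 4 (mod 56); write k = 56j + 4. Since 8 ∣ 56, reducing mod 8 gives k ≡ 4 (mod 8); since 7 ∣ 56, reducing mod 7 gives k ≡ 4 (mod 7).

(←) Conversely, if k ≡ 4 (mod 8) and k ≡ 4 (mod 7), then by the Chinese remainder theorem k ≡ 4 (mod 56). This is exactly k ≡ 4 (mod 56).

Both implications hold.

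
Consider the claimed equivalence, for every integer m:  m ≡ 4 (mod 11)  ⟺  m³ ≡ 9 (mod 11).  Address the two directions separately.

[⇒] Suppose m ≡ 4 (mod 11). Write m = 11j + 4. Then (11j + 4)³ = 1331j³ + 1452j² + 528j + 64 = 11(121j³ + 132j² + 48j + 5) + 9, so m³ ≡ 9 (mod 11).

[⇐] Conversely, suppose m³ ≡ 9 (mod 11). The only residue r in {0, …, 10} with r³ ≡ 9 (mod 11) is r = 4, so m ≡ 4 (mod 11).

Equivalent; both directions hold.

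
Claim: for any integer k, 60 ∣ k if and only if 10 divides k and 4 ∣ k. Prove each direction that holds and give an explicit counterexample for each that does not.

The forward direction holds; the converse fails.

(⟹) If 60 ∣ k, write k = 60q. Since 60 = 6·10, k = 10·(6q), so 10 ∣ k; and since 60 = 15·4, k = 4·(15q), so 4 ∣ k.

(⟸) This fails: take k = 20. Both 10 ∣ 20 and 4 ∣ 20, yet 20 is not a multiple of 60 (since 20 = 0·60 + 20), so 60 ∤ 20.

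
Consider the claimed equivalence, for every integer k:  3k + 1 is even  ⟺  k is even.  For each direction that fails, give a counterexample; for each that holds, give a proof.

[⇒] This fails: k = 3 gives 3k + 1 = 10, which is even, but 3 is odd, not even.

[⇐] This also fails: k = 4 is even, but 3k + 1 = 13 is odd, not even.

Neither direction holds.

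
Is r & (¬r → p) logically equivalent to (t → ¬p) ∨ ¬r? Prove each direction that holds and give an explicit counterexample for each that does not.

[⇒] This fails. Under r = T, t = T, p = T, the left side is true but the right side is false.

[⇐] This fails. Under r = F, t = F, p = F, the left side is false but the right side is true.

Both directions fail.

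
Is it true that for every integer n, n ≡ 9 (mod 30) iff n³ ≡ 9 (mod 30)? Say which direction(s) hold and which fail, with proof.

Both implications hold.

(⇒) Suppose n ≡ 9 (mod 30). Write n = 30j + 9. Then (30j + 9)³ = 27000j³ + 24300j² + 7290j + 729 = 30(900j³ + 810j² + 243j + 24) + 9, so n³ ≡ 9 (mod 30).

(⇐) Conversely, suppose n³ ≡ 9 (mod 30). The only residue r in {0, …, 29} with r³ ≡ 9 (mod 30) is r = 9, so n ≡ 9 (mod 30).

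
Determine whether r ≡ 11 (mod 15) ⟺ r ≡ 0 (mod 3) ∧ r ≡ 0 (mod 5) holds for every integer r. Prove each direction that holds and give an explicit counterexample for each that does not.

(⇒) This fails: r = 11 gives 11 ≡ 11 (mod 15) but 11 ≡ 2 (mod 3), so the conjunction on the right does not hold.

(⇐) This fails: r = 0 satisfies both congruences on the right (0 ≡ 0 mod 3 and 0 ≡ 0 mod 5) yet 0 ≡ 0 (mod 15), not 11.

Neither direction holds.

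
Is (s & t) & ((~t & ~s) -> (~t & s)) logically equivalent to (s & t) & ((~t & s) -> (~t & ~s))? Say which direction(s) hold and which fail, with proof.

Forward direction. Assume the antecedent. If s is true, the antecedent forces (s = T, t = T), and the consequent holds there. If s is false, the antecedent cannot hold. Either way the consequent holds.

Converse. Assume the antecedent. If s is true, the antecedent forces (s = T, t = T), and the consequent holds there. If s is false, the antecedent cannot hold. Either way the consequent holds.

Both directions hold; the statement is true.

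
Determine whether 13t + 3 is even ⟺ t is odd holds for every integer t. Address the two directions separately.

(⇐) Suppose t is odd; write t = 2j + 1. Then 13t + 3 = 13·(2j + 1) + 3 = 2·13j + 16, which is even.

(⇒) Suppose 13t + 3 is even. Since 13 is odd, 13t and t have the same parity, so 13t + 3 ≡ t + 3 (mod 2). As 3 is odd, 13t + 3 is even exactly when t is odd. Thus t is odd.

Both directions hold; the statement is true.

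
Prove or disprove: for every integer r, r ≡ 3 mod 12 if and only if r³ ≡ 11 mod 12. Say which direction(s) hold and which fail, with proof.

(⇒) fails and (⇐) fails.

(⇒) This fails: take r = 3. Then 3 ≡ 3 (mod 12), but 3³ = 27 ≡ 3 (mod 12), not 11.

(⇐) This fails: take r = 11. Then 11³ = 1331 ≡ 11 (mod 12), yet 11 ≡ 11 (mod 12), not 3.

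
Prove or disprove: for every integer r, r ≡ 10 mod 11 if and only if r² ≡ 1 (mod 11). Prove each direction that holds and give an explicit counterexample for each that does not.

The forward direction holds; the converse fails.

Forward direction. Suppose r ≡ 10 mod 11. Write r = 11j + 10. Then (11j + 10)² = 121j² + 220j + 100 = 11(11j² + 20j + 9) + 1, so r² ≡ 1 (mod 11).

Converse. This fails: take r = 1. Then 1² = 1 ≡ 1 (mod 11), yet 1 ≡ 1 (mod 11), not 10.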